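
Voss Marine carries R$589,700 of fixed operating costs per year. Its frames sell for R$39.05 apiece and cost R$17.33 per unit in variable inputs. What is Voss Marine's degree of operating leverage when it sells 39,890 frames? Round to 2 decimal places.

3.13

Total contribution margin = 39,890 × R$21.72 = R$866,410.80.
Operating income = contribution − fixed costs = R$866,410.80 − R$589,700 = R$276,710.80.
DOL = contribution ÷ EBIT = R$866,410.80 ÷ R$276,710.80 = 3.1311.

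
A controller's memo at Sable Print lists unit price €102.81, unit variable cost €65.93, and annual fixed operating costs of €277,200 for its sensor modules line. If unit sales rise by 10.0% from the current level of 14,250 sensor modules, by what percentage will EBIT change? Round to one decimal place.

+21.2%

Contribution at this volume is 14,250 × €36.88 = €525,540.00.
Subtracting fixed costs: EBIT = €525,540.00 − €277,200 = €248,340.00.
Degree of operating leverage = €525,540.00 / €248,340.00 = 2.1162.
%ΔEBIT = DOL × %ΔSales = 2.1162 × +10.0% = +21.2%.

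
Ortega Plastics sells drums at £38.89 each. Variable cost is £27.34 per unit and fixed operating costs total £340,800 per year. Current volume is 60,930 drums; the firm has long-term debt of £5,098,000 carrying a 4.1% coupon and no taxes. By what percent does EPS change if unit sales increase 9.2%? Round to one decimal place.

Contribution at this volume is 60,930 × £11.55 = £703,741.50.
Operating income = contribution − fixed costs = £703,741.50 − £340,800 = £362,941.50.
Interest = £209,018.00, so EBIT − I = £153,923.50.
DCL = total CM / (EBIT − I) = £703,741.50 / £153,923.50 = 4.5720.
%ΔEPS = DCL × %ΔSales = 4.5720 × +9.2% = +42.1%.

+42.1%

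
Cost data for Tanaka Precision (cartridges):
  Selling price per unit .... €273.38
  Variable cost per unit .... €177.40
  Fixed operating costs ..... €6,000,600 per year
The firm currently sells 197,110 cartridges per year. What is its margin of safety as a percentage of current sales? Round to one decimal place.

68.3%

Unit CM = price − variable cost = €273.38 − €177.40 = €95.98. Break-even units = €6,000,600 ÷ €95.98 = 62,519.27; break-even revenue = 62,519.27 × €273.38 = €17,091,519.36.
Current sales = 197,110 × €273.38 = €53,885,931.80.
Margin of safety = (€53,885,931.80 − €17,091,519.36) ÷ €53,885,931.80 = 68.3%.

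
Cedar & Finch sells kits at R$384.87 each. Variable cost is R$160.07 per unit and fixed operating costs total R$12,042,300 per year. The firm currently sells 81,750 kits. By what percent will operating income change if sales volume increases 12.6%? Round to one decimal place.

Total contribution margin = 81,750 × R$224.80 = R$18,377,400.00.
Operating income = contribution − fixed costs = R$18,377,400.00 − R$12,042,300 = R$6,335,100.00.
DOL = contribution ÷ EBIT = R$18,377,400.00 ÷ R$6,335,100.00 = 2.9009.
Operating income changes by 2.9009 × +12.6% = +36.6%.

+36.6%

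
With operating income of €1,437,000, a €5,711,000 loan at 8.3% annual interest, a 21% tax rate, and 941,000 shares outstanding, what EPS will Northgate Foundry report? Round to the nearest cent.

€0.81

Pre-tax income = €1,437,000 − €474,013.00 = €962,987.00.
Net income = €962,987.00 × (1 − 0.21) = €760,759.73.
EPS = €760,759.73 ÷ 941,000 = €0.81.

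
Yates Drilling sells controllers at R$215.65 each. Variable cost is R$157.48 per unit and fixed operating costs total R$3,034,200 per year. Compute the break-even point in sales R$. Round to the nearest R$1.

Contribution margin per unit = R$215.65 − R$157.48 = R$58.17, a CM ratio of R$58.17 ÷ R$215.65 = 0.2697.
Break-even revenue = fixed costs × price ÷ CM = R$3,034,200 × R$215.65 ÷ R$58.17 = R$11,248,500.

R$11,248,500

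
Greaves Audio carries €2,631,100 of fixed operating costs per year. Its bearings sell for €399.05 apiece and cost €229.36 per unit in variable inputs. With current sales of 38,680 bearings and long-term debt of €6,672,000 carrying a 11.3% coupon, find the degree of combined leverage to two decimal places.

2.06

At 38,680 units, contribution = 38,680 × €169.69 = €6,563,609.20.
Subtracting fixed costs: EBIT = €6,563,609.20 − €2,631,100 = €3,932,509.20. Interest = €753,936.00, so EBIT − I = €3,178,573.20.
DCL = contribution ÷ (EBIT − I) = €6,563,609.20 ÷ €3,178,573.20 = 2.0650.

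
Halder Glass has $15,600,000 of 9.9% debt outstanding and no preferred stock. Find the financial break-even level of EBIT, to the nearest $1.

Annual interest = 9.9% × $15,600,000 = $1,544,400.00.
Without preferred stock the financial break-even is simply EBIT = interest = $1,544,400.00.

$1,544,400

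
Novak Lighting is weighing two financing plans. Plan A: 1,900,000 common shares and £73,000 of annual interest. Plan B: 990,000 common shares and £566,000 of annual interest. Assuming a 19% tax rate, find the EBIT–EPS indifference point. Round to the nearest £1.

£1,102,341

At indifference, (EBIT − 73,000)(1 − t)/1,900,000 = (EBIT − 566,000)(1 − t)/990,000.
Cancelling (1 − t) and cross-multiplying: 990,000·(EBIT − 73,000) = 1,900,000·(EBIT − 566,000).
EBIT × (1,900,000 − 990,000) = 566,000 × 1,900,000 − 73,000 × 990,000 = 1,003,130,000,000, so EBIT = 1,003,130,000,000 ÷ 910,000 = 1,102,340.66.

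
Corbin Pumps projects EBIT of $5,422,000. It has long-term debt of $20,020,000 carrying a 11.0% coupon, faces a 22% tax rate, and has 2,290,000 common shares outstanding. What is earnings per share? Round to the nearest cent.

$1.10

Interest = $2,202,200.00, so EBT = $5,422,000 − $2,202,200.00 = $3,219,800.00.
After tax at 22%: net income = $3,219,800.00 × 0.78 = $2,511,444.00.
Per share: $2,511,444.00 / 2,290,000 shares = $1.10.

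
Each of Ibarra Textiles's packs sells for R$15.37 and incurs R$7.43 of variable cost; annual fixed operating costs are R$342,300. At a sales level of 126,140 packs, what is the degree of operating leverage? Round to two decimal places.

Total contribution margin = 126,140 × R$7.94 = R$1,001,551.60.
Operating income = contribution − fixed costs = R$1,001,551.60 − R$342,300 = R$659,251.60.
So DOL = total CM / EBIT = R$1,001,551.60 / R$659,251.60 = 1.5192.

1.52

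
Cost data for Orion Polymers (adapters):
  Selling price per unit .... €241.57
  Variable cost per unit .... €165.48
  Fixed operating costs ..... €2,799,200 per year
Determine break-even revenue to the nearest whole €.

Contribution margin per unit = €241.57 − €165.48 = €76.09, a CM ratio of €76.09 ÷ €241.57 = 0.3150.
Break-even sales = FC ÷ CM ratio = €2,799,200 × €241.57 / €76.09 = €8,886,881.

€8,886,881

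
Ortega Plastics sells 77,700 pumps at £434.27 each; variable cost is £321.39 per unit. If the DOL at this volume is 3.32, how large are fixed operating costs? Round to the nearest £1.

£6,128,976

At 77,700 units, contribution = 77,700 × £112.88 = £8,770,776.00.
Since DOL = CM ÷ EBIT, EBIT = £8,770,776.00 ÷ 3.32 = £2,641,800.00.
Fixed costs = CM − EBIT = £8,770,776.00 − £2,641,800.00 = £6,128,976.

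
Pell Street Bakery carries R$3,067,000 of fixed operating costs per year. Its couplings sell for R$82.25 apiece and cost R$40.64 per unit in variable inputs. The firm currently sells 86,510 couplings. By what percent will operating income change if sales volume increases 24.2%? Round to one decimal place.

+163.5%

At 86,510 units, contribution = 86,510 × R$41.61 = R$3,599,681.10.
Subtracting fixed costs: EBIT = R$3,599,681.10 − R$3,067,000 = R$532,681.10.
DOL = contribution ÷ EBIT = R$3,599,681.10 ÷ R$532,681.10 = 6.7577.
Operating income changes by 6.7577 × +24.2% = +163.5%.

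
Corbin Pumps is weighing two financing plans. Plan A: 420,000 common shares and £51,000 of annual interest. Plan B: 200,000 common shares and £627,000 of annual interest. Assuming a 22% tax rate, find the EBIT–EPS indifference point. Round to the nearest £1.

Set EPS_A = EPS_B: (EBIT − £51,000)(1 − 0.22) ÷ 420,000 = (EBIT − £627,000)(1 − 0.22) ÷ 200,000.
The (1 − t) factor cancels: (EBIT − 51,000) × 200,000 = (EBIT − 627,000) × 420,000.
Solving, EBIT = (627,000·420,000 − 51,000·200,000) / (420,000 − 200,000) = 253,140,000,000 / 220,000 = 1,150,636.36.

£1,150,636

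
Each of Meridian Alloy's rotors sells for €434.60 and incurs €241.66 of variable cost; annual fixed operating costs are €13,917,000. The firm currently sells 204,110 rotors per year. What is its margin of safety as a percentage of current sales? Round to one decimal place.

Unit CM = price − variable cost = €434.60 − €241.66 = €192.94. Break-even units = €13,917,000 ÷ €192.94 = 72,131.23; break-even revenue = 72,131.23 × €434.60 = €31,348,233.65.
Actual sales revenue = 204,110 × €434.60 = €88,706,206.00.
Margin of safety = (€88,706,206.00 − €31,348,233.65) ÷ €88,706,206.00 = 64.7%.

64.7%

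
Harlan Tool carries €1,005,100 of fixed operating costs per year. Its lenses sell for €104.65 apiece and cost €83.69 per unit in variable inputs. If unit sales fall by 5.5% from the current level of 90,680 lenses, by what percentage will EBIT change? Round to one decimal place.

-11.7%

At 90,680 units, contribution = 90,680 × €20.96 = €1,900,652.80.
EBIT = €1,900,652.80 − €1,005,100 = €895,552.80.
DOL = contribution ÷ EBIT = €1,900,652.80 ÷ €895,552.80 = 2.1223.
Operating income changes by 2.1223 × -5.5% = -11.7%.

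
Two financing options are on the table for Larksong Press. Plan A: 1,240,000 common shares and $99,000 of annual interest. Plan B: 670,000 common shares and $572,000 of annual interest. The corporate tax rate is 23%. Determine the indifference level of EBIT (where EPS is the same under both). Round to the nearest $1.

$1,127,982

Set EPS_A = EPS_B: (EBIT − $99,000)(1 − 0.23) ÷ 1,240,000 = (EBIT − $572,000)(1 − 0.23) ÷ 670,000.
Cancelling (1 − t) and cross-multiplying: 670,000·(EBIT − 99,000) = 1,240,000·(EBIT − 572,000).
EBIT × (1,240,000 − 670,000) = 572,000 × 1,240,000 − 99,000 × 670,000 = 642,950,000,000, so EBIT = 642,950,000,000 ÷ 570,000 = 1,127,982.46.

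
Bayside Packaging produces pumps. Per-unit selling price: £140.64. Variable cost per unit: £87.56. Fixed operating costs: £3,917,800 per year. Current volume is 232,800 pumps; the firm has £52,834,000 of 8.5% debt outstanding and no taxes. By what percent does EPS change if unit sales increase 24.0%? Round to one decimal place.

+75.1%

At 232,800 units, contribution = 232,800 × £53.08 = £12,357,024.00.
EBIT = £12,357,024.00 − £3,917,800 = £8,439,224.00.
After interest of £4,490,890.00, pre-tax earnings = £3,948,334.00.
DCL = total CM / (EBIT − I) = £12,357,024.00 / £3,948,334.00 = 3.1297.
%ΔEPS = DCL × %ΔSales = 3.1297 × +24.0% = +75.1%.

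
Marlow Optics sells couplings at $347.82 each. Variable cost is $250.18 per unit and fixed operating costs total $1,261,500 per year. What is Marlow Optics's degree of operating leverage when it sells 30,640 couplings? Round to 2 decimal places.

Total contribution margin = 30,640 × $97.64 = $2,991,689.60.
EBIT = $2,991,689.60 − $1,261,500 = $1,730,189.60.
DOL = contribution ÷ EBIT = $2,991,689.60 ÷ $1,730,189.60 = 1.7291.

1.73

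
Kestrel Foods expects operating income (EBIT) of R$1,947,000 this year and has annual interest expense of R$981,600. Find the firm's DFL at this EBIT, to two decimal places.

2.02

Annual interest charges come to R$981,600.00.
Degree of financial leverage = EBIT / (EBIT − interest) = R$1,947,000 / R$965,400.00 = 2.0168.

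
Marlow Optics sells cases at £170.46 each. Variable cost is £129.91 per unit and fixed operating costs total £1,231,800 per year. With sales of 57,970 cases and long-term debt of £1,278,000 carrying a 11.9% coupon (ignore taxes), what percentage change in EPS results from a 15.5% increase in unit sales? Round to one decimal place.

Contribution at this volume is 57,970 × £40.55 = £2,350,683.50.
Subtracting fixed costs: EBIT = £2,350,683.50 − £1,231,800 = £1,118,883.50.
Interest = £152,082.00, so EBIT − I = £966,801.50.
DCL = total CM / (EBIT − I) = £2,350,683.50 / £966,801.50 = 2.4314.
EPS therefore changes by 2.4314 × (+15.5%) = +37.7%.

+37.7%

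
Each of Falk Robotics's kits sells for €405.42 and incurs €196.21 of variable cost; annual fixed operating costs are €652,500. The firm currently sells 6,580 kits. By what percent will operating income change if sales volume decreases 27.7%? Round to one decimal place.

Total contribution margin = 6,580 × €209.21 = €1,376,601.80.
EBIT = €1,376,601.80 − €652,500 = €724,101.80.
Degree of operating leverage = €1,376,601.80 / €724,101.80 = 1.9011.
%ΔEBIT = DOL × %ΔSales = 1.9011 × -27.7% = -52.7%.

-52.7%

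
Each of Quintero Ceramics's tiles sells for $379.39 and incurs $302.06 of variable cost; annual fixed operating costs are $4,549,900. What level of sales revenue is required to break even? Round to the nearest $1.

$22,322,340

Contribution margin per unit = $379.39 − $302.06 = $77.33, a CM ratio of $77.33 ÷ $379.39 = 0.2038.
Break-even sales = FC ÷ CM ratio = $4,549,900 × $379.39 / $77.33 = $22,322,340.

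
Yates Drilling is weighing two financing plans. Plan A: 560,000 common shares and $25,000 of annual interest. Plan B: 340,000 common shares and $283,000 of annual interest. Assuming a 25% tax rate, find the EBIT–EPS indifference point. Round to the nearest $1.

At indifference, (EBIT − 25,000)(1 − t)/560,000 = (EBIT − 283,000)(1 − t)/340,000.
The (1 − t) factor cancels: (EBIT − 25,000) × 340,000 = (EBIT − 283,000) × 560,000.
Solving, EBIT = (283,000·560,000 − 25,000·340,000) / (560,000 − 340,000) = 149,980,000,000 / 220,000 = 681,727.27.

$681,727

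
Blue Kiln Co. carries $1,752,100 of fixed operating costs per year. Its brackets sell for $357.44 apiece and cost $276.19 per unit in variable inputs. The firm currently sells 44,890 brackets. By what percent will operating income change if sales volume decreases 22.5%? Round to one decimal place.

At 44,890 units, contribution = 44,890 × $81.25 = $3,647,312.50.
Operating income = contribution − fixed costs = $3,647,312.50 − $1,752,100 = $1,895,212.50.
So DOL = total CM / EBIT = $3,647,312.50 / $1,895,212.50 = 1.9245.
Operating income changes by 1.9245 × -22.5% = -43.3%.

-43.3%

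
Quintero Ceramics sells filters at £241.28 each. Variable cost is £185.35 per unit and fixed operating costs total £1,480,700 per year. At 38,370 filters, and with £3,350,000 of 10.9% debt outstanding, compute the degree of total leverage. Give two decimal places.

Contribution at this volume is 38,370 × £55.93 = £2,146,034.10.
Subtracting fixed costs: EBIT = £2,146,034.10 − £1,480,700 = £665,334.10. Interest = £365,150.00, so EBIT − I = £300,184.10.
Degree of total leverage = total CM / (EBIT − interest) = £2,146,034.10 / £300,184.10 = 7.1491.

7.15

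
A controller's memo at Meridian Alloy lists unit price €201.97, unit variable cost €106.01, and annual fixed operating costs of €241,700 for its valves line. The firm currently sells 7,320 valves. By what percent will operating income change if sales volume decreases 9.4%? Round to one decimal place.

At 7,320 units, contribution = 7,320 × €95.96 = €702,427.20.
Operating income = contribution − fixed costs = €702,427.20 − €241,700 = €460,727.20.
DOL = contribution ÷ EBIT = €702,427.20 ÷ €460,727.20 = 1.5246.
Operating income changes by 1.5246 × -9.4% = -14.3%.

-14.3%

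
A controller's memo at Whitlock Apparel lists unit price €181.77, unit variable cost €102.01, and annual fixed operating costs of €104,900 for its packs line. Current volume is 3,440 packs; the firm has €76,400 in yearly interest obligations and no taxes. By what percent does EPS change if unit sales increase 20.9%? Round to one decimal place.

At 3,440 units, contribution = 3,440 × €79.76 = €274,374.40.
Operating income = contribution − fixed costs = €274,374.40 − €104,900 = €169,474.40.
Interest = €76,400.00, so EBIT − I = €93,074.40.
Degree of combined leverage = contribution ÷ (EBIT − I) = €274,374.40 ÷ €93,074.40 = 2.9479.
%ΔEPS = DCL × %ΔSales = 2.9479 × +20.9% = +61.6%.

+61.6%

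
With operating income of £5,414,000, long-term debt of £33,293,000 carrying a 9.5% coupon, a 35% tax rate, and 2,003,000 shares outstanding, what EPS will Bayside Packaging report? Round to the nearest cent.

£0.73

Interest = £3,162,835.00, so EBT = £5,414,000 − £3,162,835.00 = £2,251,165.00.
Net income = £2,251,165.00 × (1 − 0.35) = £1,463,257.25.
EPS = £1,463,257.25 ÷ 2,003,000 = £0.73.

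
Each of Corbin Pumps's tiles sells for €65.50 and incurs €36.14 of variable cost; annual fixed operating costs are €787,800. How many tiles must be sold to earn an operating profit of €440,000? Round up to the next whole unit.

Contribution margin per unit = €65.50 − €36.14 = €29.36.
Units = (FC + target) / CM = (€787,800 + €440,000) / €29.36 = 41,818.80, so 41,819 tiles.

41,819 tiles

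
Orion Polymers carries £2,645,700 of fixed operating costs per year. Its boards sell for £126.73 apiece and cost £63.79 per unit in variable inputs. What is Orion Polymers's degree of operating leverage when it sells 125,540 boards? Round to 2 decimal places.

1.50

Total contribution margin = 125,540 × £62.94 = £7,901,487.60.
EBIT = £7,901,487.60 − £2,645,700 = £5,255,787.60.
DOL = contribution ÷ EBIT = £7,901,487.60 ÷ £5,255,787.60 = 1.5034.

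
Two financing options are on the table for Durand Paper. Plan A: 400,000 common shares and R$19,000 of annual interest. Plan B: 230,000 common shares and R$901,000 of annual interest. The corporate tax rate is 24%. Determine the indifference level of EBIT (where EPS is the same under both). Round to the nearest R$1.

At indifference, (EBIT − 19,000)(1 − t)/400,000 = (EBIT − 901,000)(1 − t)/230,000.
The (1 − t) factor cancels: (EBIT − 19,000) × 230,000 = (EBIT − 901,000) × 400,000.
Solving, EBIT = (901,000·400,000 − 19,000·230,000) / (400,000 − 230,000) = 356,030,000,000 / 170,000 = 2,094,294.12.

R$2,094,294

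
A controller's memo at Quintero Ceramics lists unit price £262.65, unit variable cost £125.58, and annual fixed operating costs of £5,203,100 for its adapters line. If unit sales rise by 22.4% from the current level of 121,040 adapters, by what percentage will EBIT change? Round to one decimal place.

At 121,040 units, contribution = 121,040 × £137.07 = £16,590,952.80.
EBIT = £16,590,952.80 − £5,203,100 = £11,387,852.80.
So DOL = total CM / EBIT = £16,590,952.80 / £11,387,852.80 = 1.4569.
So EBIT moves 1.4569 × (+22.4%) = +32.6%.

+32.6%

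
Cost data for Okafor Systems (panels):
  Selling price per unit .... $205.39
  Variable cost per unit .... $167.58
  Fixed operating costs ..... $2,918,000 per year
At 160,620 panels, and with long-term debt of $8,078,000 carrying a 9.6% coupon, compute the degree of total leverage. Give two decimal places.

At 160,620 units, contribution = 160,620 × $37.81 = $6,073,042.20.
Subtracting fixed costs: EBIT = $6,073,042.20 − $2,918,000 = $3,155,042.20. Interest = $775,488.00.
DOL = $6,073,042.20 ÷ $3,155,042.20 = 1.9249; DFL = $3,155,042.20 ÷ $2,379,554.20 = 1.3259.
Combined leverage = 1.9249 × 1.3259 = 2.5522.

2.55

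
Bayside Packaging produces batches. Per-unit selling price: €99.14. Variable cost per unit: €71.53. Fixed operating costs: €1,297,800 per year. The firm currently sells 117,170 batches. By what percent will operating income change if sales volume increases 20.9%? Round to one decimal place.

+34.9%

At 117,170 units, contribution = 117,170 × €27.61 = €3,235,063.70.
Subtracting fixed costs: EBIT = €3,235,063.70 − €1,297,800 = €1,937,263.70.
DOL = contribution ÷ EBIT = €3,235,063.70 ÷ €1,937,263.70 = 1.6699.
Operating income changes by 1.6699 × +20.9% = +34.9%.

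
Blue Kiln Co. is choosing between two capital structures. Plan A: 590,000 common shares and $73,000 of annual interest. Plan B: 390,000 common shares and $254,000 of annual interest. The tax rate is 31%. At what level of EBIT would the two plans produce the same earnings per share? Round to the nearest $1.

$606,950

At indifference, (EBIT − 73,000)(1 − t)/590,000 = (EBIT − 254,000)(1 − t)/390,000.
The (1 − t) factor cancels: (EBIT − 73,000) × 390,000 = (EBIT − 254,000) × 590,000.
EBIT × (590,000 − 390,000) = 254,000 × 590,000 − 73,000 × 390,000 = 121,390,000,000, so EBIT = 121,390,000,000 ÷ 200,000 = 606,950.00.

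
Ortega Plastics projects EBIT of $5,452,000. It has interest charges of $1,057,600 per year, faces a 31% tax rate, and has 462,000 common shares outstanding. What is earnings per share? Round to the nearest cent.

Interest = $1,057,600.00, so EBT = $5,452,000 − $1,057,600.00 = $4,394,400.00.
Net income = $4,394,400.00 × (1 − 0.31) = $3,032,136.00.
Per share: $3,032,136.00 / 462,000 shares = $6.56.

$6.56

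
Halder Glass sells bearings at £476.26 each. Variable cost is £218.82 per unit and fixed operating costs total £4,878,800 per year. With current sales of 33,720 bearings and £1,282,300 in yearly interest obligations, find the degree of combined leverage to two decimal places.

Total contribution margin = 33,720 × £257.44 = £8,680,876.80.
EBIT = £8,680,876.80 − £4,878,800 = £3,802,076.80. Interest = £1,282,300.00, so EBIT − I = £2,519,776.80.
DCL = contribution ÷ (EBIT − I) = £8,680,876.80 ÷ £2,519,776.80 = 3.4451.

3.45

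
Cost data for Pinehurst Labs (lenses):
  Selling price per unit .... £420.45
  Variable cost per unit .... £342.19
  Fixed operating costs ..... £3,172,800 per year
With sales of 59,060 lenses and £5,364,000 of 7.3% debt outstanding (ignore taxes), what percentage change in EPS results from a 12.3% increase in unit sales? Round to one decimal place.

Contribution at this volume is 59,060 × £78.26 = £4,622,035.60.
Operating income = contribution − fixed costs = £4,622,035.60 − £3,172,800 = £1,449,235.60.
After interest of £391,572.00, pre-tax earnings = £1,057,663.60.
Degree of combined leverage = contribution ÷ (EBIT − I) = £4,622,035.60 ÷ £1,057,663.60 = 4.3700.
%ΔEPS = DCL × %ΔSales = 4.3700 × +12.3% = +53.8%.

+53.8%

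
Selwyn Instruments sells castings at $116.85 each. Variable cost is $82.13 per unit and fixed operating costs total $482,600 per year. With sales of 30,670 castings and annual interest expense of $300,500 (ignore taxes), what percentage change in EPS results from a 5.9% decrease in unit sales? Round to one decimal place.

At 30,670 units, contribution = 30,670 × $34.72 = $1,064,862.40.
EBIT = $1,064,862.40 − $482,600 = $582,262.40.
After interest of $300,500.00, pre-tax earnings = $281,762.40.
DCL = total CM / (EBIT − I) = $1,064,862.40 / $281,762.40 = 3.7793.
EPS therefore changes by 3.7793 × (-5.9%) = -22.3%.

-22.3%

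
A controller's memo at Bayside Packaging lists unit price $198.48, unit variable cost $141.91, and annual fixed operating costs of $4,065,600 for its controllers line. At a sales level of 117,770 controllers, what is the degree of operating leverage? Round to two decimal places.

At 117,770 units, contribution = 117,770 × $56.57 = $6,662,248.90.
EBIT = $6,662,248.90 − $4,065,600 = $2,596,648.90.
So DOL = total CM / EBIT = $6,662,248.90 / $2,596,648.90 = 2.5657.

2.57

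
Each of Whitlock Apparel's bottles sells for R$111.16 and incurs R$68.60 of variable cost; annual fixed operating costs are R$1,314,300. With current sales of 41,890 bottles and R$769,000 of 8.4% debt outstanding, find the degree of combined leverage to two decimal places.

At 41,890 units, contribution = 41,890 × R$42.56 = R$1,782,838.40.
Subtracting fixed costs: EBIT = R$1,782,838.40 − R$1,314,300 = R$468,538.40. Interest = R$64,596.00.
DOL = R$1,782,838.40 ÷ R$468,538.40 = 3.8051; DFL = R$468,538.40 ÷ R$403,942.40 = 1.1599.
DCL = DOL × DFL = 3.8051 × 1.1599 = 4.4135.

4.41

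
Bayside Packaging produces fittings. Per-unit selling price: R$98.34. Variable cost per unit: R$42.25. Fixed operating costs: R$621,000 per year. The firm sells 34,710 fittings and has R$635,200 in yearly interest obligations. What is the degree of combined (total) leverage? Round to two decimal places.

2.82

At 34,710 units, contribution = 34,710 × R$56.09 = R$1,946,883.90.
EBIT = R$1,946,883.90 − R$621,000 = R$1,325,883.90. Interest = R$635,200.00.
DOL = R$1,946,883.90 ÷ R$1,325,883.90 = 1.4684; DFL = R$1,325,883.90 ÷ R$690,683.90 = 1.9197.
DCL = DOL × DFL = 1.4684 × 1.9197 = 2.8189.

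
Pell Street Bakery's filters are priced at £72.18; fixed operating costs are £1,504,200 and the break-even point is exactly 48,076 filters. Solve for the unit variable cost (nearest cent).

At break-even, FC = Q × (P − VC), so P − VC = £1,504,200 ÷ 48,076 = £31.2880.
Hence VC = price − CM = £72.18 − £31.2880 = £40.89.

£40.89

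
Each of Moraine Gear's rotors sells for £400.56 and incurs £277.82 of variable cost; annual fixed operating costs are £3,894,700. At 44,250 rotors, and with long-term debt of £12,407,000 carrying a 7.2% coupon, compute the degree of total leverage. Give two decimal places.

Contribution at this volume is 44,250 × £122.74 = £5,431,245.00.
Subtracting fixed costs: EBIT = £5,431,245.00 − £3,894,700 = £1,536,545.00. Interest = £893,304.00, so EBIT − I = £643,241.00.
Degree of total leverage = total CM / (EBIT − interest) = £5,431,245.00 / £643,241.00 = 8.4436.

8.44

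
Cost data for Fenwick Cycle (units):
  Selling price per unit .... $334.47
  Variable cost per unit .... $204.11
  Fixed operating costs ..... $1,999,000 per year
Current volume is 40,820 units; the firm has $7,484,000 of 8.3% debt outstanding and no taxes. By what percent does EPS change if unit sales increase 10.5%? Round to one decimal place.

Contribution at this volume is 40,820 × $130.36 = $5,321,295.20.
EBIT = $5,321,295.20 − $1,999,000 = $3,322,295.20.
After interest of $621,172.00, pre-tax earnings = $2,701,123.20.
Degree of combined leverage = contribution ÷ (EBIT − I) = $5,321,295.20 ÷ $2,701,123.20 = 1.9700.
EPS therefore changes by 1.9700 × (+10.5%) = +20.7%.

+20.7%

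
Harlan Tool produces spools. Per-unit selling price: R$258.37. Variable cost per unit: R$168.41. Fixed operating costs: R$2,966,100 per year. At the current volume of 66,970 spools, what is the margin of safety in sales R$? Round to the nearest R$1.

R$8,784,239

Each unit contributes R$258.37 − R$168.41 = R$89.96. Break-even units = R$2,966,100 ÷ R$89.96 = 32,971.32; break-even revenue = 32,971.32 × R$258.37 = R$8,518,800.10.
Actual sales revenue = 66,970 × R$258.37 = R$17,303,038.90.
Margin of safety = R$17,303,038.90 − R$8,518,800.10 = R$8,784,239.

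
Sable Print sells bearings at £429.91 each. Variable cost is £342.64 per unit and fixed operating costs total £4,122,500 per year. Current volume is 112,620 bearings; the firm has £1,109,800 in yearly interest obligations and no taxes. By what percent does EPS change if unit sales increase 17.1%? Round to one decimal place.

Contribution at this volume is 112,620 × £87.27 = £9,828,347.40.
Operating income = contribution − fixed costs = £9,828,347.40 − £4,122,500 = £5,705,847.40.
After interest of £1,109,800.00, pre-tax earnings = £4,596,047.40.
DCL = total CM / (EBIT − I) = £9,828,347.40 / £4,596,047.40 = 2.1384.
%ΔEPS = DCL × %ΔSales = 2.1384 × +17.1% = +36.6%.

+36.6%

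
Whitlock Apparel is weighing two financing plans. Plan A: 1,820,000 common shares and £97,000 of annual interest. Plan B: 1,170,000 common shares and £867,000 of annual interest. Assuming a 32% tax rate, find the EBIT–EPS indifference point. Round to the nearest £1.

At indifference, (EBIT − 97,000)(1 − t)/1,820,000 = (EBIT − 867,000)(1 − t)/1,170,000.
The (1 − t) factor cancels: (EBIT − 97,000) × 1,170,000 = (EBIT − 867,000) × 1,820,000.
EBIT × (1,820,000 − 1,170,000) = 867,000 × 1,820,000 − 97,000 × 1,170,000 = 1,464,450,000,000, so EBIT = 1,464,450,000,000 ÷ 650,000 = 2,253,000.00.

£2,253,000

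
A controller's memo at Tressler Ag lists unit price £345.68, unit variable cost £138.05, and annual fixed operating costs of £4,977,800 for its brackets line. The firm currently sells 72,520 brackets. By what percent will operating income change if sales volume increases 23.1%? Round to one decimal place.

Total contribution margin = 72,520 × £207.63 = £15,057,327.60.
EBIT = £15,057,327.60 − £4,977,800 = £10,079,527.60.
Degree of operating leverage = £15,057,327.60 / £10,079,527.60 = 1.4939.
So EBIT moves 1.4939 × (+23.1%) = +34.5%.

+34.5%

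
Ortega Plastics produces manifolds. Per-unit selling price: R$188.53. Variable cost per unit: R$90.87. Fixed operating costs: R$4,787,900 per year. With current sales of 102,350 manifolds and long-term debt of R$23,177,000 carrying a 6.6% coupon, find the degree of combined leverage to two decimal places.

2.72

Total contribution margin = 102,350 × R$97.66 = R$9,995,501.00.
Subtracting fixed costs: EBIT = R$9,995,501.00 − R$4,787,900 = R$5,207,601.00. Interest = R$1,529,682.00.
DOL = R$9,995,501.00 ÷ R$5,207,601.00 = 1.9194; DFL = R$5,207,601.00 ÷ R$3,677,919.00 = 1.4159.
DCL = DOL × DFL = 1.9194 × 1.4159 = 2.7177.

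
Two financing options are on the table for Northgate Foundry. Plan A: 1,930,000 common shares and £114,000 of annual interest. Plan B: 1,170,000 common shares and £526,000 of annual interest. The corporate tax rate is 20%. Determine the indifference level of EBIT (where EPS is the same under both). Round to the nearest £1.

£1,160,263

Set EPS_A = EPS_B: (EBIT − £114,000)(1 − 0.20) ÷ 1,930,000 = (EBIT − £526,000)(1 − 0.20) ÷ 1,170,000.
The (1 − t) factor cancels: (EBIT − 114,000) × 1,170,000 = (EBIT − 526,000) × 1,930,000.
EBIT × (1,930,000 − 1,170,000) = 526,000 × 1,930,000 − 114,000 × 1,170,000 = 881,800,000,000, so EBIT = 881,800,000,000 ÷ 760,000 = 1,160,263.16.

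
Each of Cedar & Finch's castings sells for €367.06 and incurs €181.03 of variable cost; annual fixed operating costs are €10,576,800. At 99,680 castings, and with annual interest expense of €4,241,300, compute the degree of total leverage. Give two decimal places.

4.98

At 99,680 units, contribution = 99,680 × €186.03 = €18,543,470.40.
Subtracting fixed costs: EBIT = €18,543,470.40 − €10,576,800 = €7,966,670.40. Interest = €4,241,300.00, so EBIT − I = €3,725,370.40.
Degree of total leverage = total CM / (EBIT − interest) = €18,543,470.40 / €3,725,370.40 = 4.9776.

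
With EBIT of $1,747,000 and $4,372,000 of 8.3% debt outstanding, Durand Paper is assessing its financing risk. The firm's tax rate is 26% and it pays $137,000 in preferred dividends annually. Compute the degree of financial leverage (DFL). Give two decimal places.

1.46

Annual interest charges come to $362,876.00.
Pre-tax preferred-dividend burden = $137,000 ÷ (1 − 0.26) = $185,135.14.
DFL = EBIT ÷ [EBIT − I − D_p/(1−t)] = $1,747,000 ÷ [$1,747,000 − $362,876.00 − $185,135.14] = $1,747,000 ÷ $1,198,988.86 = 1.4571.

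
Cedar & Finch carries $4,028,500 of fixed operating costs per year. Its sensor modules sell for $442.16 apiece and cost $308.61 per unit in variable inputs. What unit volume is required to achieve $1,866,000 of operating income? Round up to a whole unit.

44,138 sensor modules

Contribution margin per unit = $442.16 − $308.61 = $133.55.
Required volume = (fixed costs + target profit) ÷ CM = ($4,028,500 + $1,866,000) ÷ $133.55 = 44,137.03, so 44,138 sensor modules.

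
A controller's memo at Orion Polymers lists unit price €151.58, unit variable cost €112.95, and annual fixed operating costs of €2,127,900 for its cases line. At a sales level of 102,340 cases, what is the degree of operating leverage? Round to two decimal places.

2.17

At 102,340 units, contribution = 102,340 × €38.63 = €3,953,394.20.
EBIT = €3,953,394.20 − €2,127,900 = €1,825,494.20.
So DOL = total CM / EBIT = €3,953,394.20 / €1,825,494.20 = 2.1657.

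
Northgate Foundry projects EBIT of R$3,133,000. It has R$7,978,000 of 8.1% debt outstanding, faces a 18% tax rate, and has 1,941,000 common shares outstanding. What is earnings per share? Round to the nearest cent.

R$1.05

Pre-tax income = R$3,133,000 − R$646,218.00 = R$2,486,782.00.
Net income = R$2,486,782.00 × (1 − 0.18) = R$2,039,161.24.
EPS = R$2,039,161.24 ÷ 1,941,000 = R$1.05.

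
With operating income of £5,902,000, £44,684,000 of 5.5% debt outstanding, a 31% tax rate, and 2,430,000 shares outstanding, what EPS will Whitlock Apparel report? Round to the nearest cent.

Interest = £2,457,620.00, so EBT = £5,902,000 − £2,457,620.00 = £3,444,380.00.
Net income = £3,444,380.00 × (1 − 0.31) = £2,376,622.20.
Per share: £2,376,622.20 / 2,430,000 shares = £0.98.

£0.98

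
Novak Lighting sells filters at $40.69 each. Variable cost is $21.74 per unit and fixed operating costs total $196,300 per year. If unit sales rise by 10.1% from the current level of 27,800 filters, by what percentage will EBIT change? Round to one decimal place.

+16.1%

At 27,800 units, contribution = 27,800 × $18.95 = $526,810.00.
Operating income = contribution − fixed costs = $526,810.00 − $196,300 = $330,510.00.
DOL = contribution ÷ EBIT = $526,810.00 ÷ $330,510.00 = 1.5939.
So EBIT moves 1.5939 × (+10.1%) = +16.1%.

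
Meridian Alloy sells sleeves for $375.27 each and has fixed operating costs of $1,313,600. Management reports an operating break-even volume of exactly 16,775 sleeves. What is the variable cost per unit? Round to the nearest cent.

Contribution per unit must be FC / Q = $1,313,600 / 16,775 = $78.3070.
Variable cost per unit = $375.27 − $78.3070 = $296.96.

$296.96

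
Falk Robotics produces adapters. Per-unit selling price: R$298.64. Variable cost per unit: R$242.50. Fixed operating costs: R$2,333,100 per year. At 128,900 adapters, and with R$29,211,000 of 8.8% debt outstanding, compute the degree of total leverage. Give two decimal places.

3.10

Total contribution margin = 128,900 × R$56.14 = R$7,236,446.00.
EBIT = R$7,236,446.00 − R$2,333,100 = R$4,903,346.00. Interest = R$2,570,568.00, so EBIT − I = R$2,332,778.00.
Degree of total leverage = total CM / (EBIT − interest) = R$7,236,446.00 / R$2,332,778.00 = 3.1021.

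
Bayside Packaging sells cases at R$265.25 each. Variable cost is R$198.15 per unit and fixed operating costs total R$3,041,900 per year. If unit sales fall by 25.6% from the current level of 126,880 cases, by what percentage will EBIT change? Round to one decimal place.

-39.8%

Contribution at this volume is 126,880 × R$67.10 = R$8,513,648.00.
EBIT = R$8,513,648.00 − R$3,041,900 = R$5,471,748.00.
So DOL = total CM / EBIT = R$8,513,648.00 / R$5,471,748.00 = 1.5559.
%ΔEBIT = DOL × %ΔSales = 1.5559 × -25.6% = -39.8%.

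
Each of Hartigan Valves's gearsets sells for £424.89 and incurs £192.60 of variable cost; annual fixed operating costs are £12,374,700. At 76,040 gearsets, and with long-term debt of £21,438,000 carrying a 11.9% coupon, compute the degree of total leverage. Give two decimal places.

At 76,040 units, contribution = 76,040 × £232.29 = £17,663,331.60.
Subtracting fixed costs: EBIT = £17,663,331.60 − £12,374,700 = £5,288,631.60. Interest = £2,551,122.00.
DOL = £17,663,331.60 ÷ £5,288,631.60 = 3.3399; DFL = £5,288,631.60 ÷ £2,737,509.60 = 1.9319.
Combined leverage = 3.3399 × 1.9319 = 6.4524.

6.45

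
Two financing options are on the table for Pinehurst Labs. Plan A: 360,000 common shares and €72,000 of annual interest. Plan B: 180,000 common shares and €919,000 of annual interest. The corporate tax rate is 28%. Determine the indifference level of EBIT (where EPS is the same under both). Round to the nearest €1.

€1,766,000

Set EPS_A = EPS_B: (EBIT − €72,000)(1 − 0.28) ÷ 360,000 = (EBIT − €919,000)(1 − 0.28) ÷ 180,000.
Cancelling (1 − t) and cross-multiplying: 180,000·(EBIT − 72,000) = 360,000·(EBIT − 919,000).
Solving, EBIT = (919,000·360,000 − 72,000·180,000) / (360,000 − 180,000) = 317,880,000,000 / 180,000 = 1,766,000.00.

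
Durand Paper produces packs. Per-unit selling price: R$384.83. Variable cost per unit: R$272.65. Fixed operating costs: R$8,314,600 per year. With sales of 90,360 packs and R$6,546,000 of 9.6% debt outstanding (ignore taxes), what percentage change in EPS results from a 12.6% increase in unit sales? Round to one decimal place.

Total contribution margin = 90,360 × R$112.18 = R$10,136,584.80.
Subtracting fixed costs: EBIT = R$10,136,584.80 − R$8,314,600 = R$1,821,984.80.
After interest of R$628,416.00, pre-tax earnings = R$1,193,568.80.
DCL = total CM / (EBIT − I) = R$10,136,584.80 / R$1,193,568.80 = 8.4927.
%ΔEPS = DCL × %ΔSales = 8.4927 × +12.6% = +107.0%.

+107.0%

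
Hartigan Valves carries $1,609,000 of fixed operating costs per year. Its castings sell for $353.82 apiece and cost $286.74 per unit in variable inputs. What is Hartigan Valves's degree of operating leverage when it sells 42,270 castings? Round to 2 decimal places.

2.31

At 42,270 units, contribution = 42,270 × $67.08 = $2,835,471.60.
Operating income = contribution − fixed costs = $2,835,471.60 − $1,609,000 = $1,226,471.60.
Degree of operating leverage = $2,835,471.60 / $1,226,471.60 = 2.3119.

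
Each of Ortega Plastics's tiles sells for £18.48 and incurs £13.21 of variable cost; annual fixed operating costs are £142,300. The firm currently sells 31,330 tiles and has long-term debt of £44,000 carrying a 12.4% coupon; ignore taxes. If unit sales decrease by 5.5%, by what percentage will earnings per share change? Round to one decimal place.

At 31,330 units, contribution = 31,330 × £5.27 = £165,109.10.
Operating income = contribution − fixed costs = £165,109.10 − £142,300 = £22,809.10.
After interest of £5,456.00, pre-tax earnings = £17,353.10.
Degree of combined leverage = contribution ÷ (EBIT − I) = £165,109.10 ÷ £17,353.10 = 9.5147.
%ΔEPS = DCL × %ΔSales = 9.5147 × -5.5% = -52.3%.

-52.3%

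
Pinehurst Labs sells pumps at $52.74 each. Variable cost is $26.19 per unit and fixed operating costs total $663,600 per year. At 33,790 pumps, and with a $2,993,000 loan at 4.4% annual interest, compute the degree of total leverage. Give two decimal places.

Total contribution margin = 33,790 × $26.55 = $897,124.50.
Subtracting fixed costs: EBIT = $897,124.50 − $663,600 = $233,524.50. Interest = $131,692.00.
DOL = $897,124.50 ÷ $233,524.50 = 3.8417; DFL = $233,524.50 ÷ $101,832.50 = 2.2932.
DCL = DOL × DFL = 3.8417 × 2.2932 = 8.8098.

8.81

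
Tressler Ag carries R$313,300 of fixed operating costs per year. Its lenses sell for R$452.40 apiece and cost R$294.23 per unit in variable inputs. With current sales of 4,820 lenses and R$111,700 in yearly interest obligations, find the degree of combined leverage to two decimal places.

Contribution at this volume is 4,820 × R$158.17 = R$762,379.40.
Subtracting fixed costs: EBIT = R$762,379.40 − R$313,300 = R$449,079.40. Interest = R$111,700.00.
DOL = R$762,379.40 ÷ R$449,079.40 = 1.6976; DFL = R$449,079.40 ÷ R$337,379.40 = 1.3311.
DCL = DOL × DFL = 1.6976 × 1.3311 = 2.2597.

2.26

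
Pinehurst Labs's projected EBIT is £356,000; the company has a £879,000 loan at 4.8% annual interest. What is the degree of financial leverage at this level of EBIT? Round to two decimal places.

Annual interest charges come to £42,192.00.
DFL = EBIT ÷ (EBIT − I) = £356,000 ÷ (£356,000 − £42,192.00) = £356,000 ÷ £313,808.00 = 1.1345.

1.13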